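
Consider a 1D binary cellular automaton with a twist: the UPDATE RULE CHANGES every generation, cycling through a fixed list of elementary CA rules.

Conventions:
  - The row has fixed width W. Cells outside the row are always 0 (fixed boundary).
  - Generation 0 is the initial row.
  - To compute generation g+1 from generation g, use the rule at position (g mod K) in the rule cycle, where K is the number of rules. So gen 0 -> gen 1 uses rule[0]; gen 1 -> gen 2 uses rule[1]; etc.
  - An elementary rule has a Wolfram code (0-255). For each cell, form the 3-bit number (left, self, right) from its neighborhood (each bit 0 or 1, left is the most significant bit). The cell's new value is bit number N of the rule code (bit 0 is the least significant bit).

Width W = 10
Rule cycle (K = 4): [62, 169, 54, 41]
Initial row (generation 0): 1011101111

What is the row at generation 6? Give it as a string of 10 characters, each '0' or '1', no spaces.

Answer: 1110100010

Derivation:
Gen 0: 1011101111
Gen 1 (rule 62): 1110011000
Gen 2 (rule 169): 1100010011
Gen 3 (rule 54): 0010111100
Gen 4 (rule 41): 1001100001
Gen 5 (rule 62): 1111010011
Gen 6 (rule 169): 1110100010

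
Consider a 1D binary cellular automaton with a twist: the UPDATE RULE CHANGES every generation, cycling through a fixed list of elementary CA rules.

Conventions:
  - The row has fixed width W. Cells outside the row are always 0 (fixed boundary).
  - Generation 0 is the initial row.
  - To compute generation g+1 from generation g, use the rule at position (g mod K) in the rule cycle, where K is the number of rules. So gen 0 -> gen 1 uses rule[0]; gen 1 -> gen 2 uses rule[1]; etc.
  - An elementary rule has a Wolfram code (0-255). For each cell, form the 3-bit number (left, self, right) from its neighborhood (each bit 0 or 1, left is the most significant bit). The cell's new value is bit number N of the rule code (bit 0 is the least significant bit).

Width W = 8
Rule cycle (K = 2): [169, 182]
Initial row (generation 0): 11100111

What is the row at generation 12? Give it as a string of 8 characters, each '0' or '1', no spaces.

Answer: 11111000

Derivation:
Gen 0: 11100111
Gen 1 (rule 169): 11000110
Gen 2 (rule 182): 00101001
Gen 3 (rule 169): 10010000
Gen 4 (rule 182): 11111000
Gen 5 (rule 169): 11110011
Gen 6 (rule 182): 01101100
Gen 7 (rule 169): 01011001
Gen 8 (rule 182): 11100111
Gen 9 (rule 169): 11000110
Gen 10 (rule 182): 00101001
Gen 11 (rule 169): 10010000
Gen 12 (rule 182): 11111000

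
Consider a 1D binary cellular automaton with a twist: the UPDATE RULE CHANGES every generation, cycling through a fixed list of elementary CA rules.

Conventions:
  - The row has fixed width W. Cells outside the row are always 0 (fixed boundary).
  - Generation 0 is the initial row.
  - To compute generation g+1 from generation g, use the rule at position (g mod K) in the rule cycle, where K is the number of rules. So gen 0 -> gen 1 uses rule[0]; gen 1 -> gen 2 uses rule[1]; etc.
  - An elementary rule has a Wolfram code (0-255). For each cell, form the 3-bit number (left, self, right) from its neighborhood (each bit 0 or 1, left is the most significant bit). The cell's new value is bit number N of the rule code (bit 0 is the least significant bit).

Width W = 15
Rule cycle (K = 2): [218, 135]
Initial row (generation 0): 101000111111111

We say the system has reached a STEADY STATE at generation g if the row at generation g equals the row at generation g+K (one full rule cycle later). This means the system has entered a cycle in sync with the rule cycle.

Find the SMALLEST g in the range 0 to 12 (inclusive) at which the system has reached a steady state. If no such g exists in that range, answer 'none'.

Gen 0: 101000111111111
Gen 1 (rule 218): 000101111111111
Gen 2 (rule 135): 111100111111110
Gen 3 (rule 218): 111111111111111
Gen 4 (rule 135): 011111111111110
Gen 5 (rule 218): 111111111111111
Gen 6 (rule 135): 011111111111110
Gen 7 (rule 218): 111111111111111
Gen 8 (rule 135): 011111111111110
Gen 9 (rule 218): 111111111111111
Gen 10 (rule 135): 011111111111110
Gen 11 (rule 218): 111111111111111
Gen 12 (rule 135): 011111111111110
Gen 13 (rule 218): 111111111111111
Gen 14 (rule 135): 011111111111110

Answer: 3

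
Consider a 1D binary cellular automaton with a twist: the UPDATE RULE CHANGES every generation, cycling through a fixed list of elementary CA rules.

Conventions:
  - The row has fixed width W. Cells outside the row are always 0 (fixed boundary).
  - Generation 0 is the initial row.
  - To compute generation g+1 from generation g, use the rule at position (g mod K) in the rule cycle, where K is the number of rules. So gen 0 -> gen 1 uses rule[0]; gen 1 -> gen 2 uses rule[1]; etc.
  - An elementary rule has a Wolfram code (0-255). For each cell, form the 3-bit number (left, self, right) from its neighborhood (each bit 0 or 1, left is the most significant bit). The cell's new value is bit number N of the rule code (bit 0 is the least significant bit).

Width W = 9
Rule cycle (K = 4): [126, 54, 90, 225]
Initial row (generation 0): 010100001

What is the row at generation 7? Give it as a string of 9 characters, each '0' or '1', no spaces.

Gen 0: 010100001
Gen 1 (rule 126): 111110011
Gen 2 (rule 54): 000001100
Gen 3 (rule 90): 000011110
Gen 4 (rule 225): 111001110
Gen 5 (rule 126): 101111011
Gen 6 (rule 54): 110000100
Gen 7 (rule 90): 111001010

Answer: 111001010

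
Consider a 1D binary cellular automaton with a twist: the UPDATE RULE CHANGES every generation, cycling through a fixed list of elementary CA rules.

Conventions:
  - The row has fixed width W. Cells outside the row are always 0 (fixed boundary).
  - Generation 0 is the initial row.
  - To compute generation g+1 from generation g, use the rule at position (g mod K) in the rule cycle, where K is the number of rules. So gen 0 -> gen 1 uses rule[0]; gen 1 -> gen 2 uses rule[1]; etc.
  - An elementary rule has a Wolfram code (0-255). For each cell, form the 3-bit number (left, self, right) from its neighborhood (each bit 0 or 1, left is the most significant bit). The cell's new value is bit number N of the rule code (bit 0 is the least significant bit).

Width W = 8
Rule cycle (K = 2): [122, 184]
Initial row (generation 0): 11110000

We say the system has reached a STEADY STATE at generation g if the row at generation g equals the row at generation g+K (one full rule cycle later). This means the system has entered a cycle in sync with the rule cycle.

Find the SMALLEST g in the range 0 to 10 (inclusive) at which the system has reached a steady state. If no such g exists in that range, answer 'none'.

Answer: 3

Derivation:
Gen 0: 11110000
Gen 1 (rule 122): 10011000
Gen 2 (rule 184): 01010100
Gen 3 (rule 122): 10101010
Gen 4 (rule 184): 01010101
Gen 5 (rule 122): 10101010
Gen 6 (rule 184): 01010101
Gen 7 (rule 122): 10101010
Gen 8 (rule 184): 01010101
Gen 9 (rule 122): 10101010
Gen 10 (rule 184): 01010101
Gen 11 (rule 122): 10101010
Gen 12 (rule 184): 01010101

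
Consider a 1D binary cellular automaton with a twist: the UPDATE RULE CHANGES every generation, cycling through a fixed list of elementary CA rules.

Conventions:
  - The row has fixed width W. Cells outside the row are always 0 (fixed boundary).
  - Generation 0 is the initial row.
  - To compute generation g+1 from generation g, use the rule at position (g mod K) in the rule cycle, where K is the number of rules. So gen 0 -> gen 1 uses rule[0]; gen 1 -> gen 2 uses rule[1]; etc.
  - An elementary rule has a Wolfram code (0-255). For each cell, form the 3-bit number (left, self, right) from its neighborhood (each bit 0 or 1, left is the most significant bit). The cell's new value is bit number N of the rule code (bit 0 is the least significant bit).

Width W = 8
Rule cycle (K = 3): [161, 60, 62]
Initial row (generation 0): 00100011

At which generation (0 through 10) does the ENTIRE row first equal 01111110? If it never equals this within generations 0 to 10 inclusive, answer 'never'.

Answer: 5

Derivation:
Gen 0: 00100011
Gen 1 (rule 161): 10001000
Gen 2 (rule 60): 11001100
Gen 3 (rule 62): 10111010
Gen 4 (rule 161): 01010100
Gen 5 (rule 60): 01111110
Gen 6 (rule 62): 11000001
Gen 7 (rule 161): 00011100
Gen 8 (rule 60): 00010010
Gen 9 (rule 62): 00111111
Gen 10 (rule 161): 10011110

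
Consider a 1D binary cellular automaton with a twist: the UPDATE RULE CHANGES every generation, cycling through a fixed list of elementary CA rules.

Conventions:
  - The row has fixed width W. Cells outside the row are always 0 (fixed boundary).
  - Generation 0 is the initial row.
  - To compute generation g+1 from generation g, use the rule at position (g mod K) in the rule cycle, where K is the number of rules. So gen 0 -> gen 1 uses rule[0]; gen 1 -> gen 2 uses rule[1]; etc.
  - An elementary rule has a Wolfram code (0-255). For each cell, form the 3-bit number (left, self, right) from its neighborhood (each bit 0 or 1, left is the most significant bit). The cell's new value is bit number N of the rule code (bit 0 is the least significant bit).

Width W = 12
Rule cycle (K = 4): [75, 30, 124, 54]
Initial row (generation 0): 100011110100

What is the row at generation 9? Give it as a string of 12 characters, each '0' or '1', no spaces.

Gen 0: 100011110100
Gen 1 (rule 75): 001110010001
Gen 2 (rule 30): 011001111011
Gen 3 (rule 124): 011101001111
Gen 4 (rule 54): 100011110000
Gen 5 (rule 75): 001110010111
Gen 6 (rule 30): 011001110100
Gen 7 (rule 124): 011101011110
Gen 8 (rule 54): 100011100001
Gen 9 (rule 75): 001110101110

Answer: 001110101110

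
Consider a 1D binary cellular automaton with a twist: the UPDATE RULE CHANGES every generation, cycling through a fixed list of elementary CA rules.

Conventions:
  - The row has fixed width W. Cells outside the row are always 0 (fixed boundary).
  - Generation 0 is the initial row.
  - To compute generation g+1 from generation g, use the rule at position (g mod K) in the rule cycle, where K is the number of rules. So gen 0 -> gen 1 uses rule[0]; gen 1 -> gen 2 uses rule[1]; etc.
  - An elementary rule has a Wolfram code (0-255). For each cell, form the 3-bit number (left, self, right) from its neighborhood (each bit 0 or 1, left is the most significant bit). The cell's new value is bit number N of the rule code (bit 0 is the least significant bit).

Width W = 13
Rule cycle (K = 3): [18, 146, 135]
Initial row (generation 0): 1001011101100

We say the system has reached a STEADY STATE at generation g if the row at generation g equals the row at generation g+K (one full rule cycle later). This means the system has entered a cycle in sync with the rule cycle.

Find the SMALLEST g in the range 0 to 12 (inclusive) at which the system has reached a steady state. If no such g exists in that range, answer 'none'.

Gen 0: 1001011101100
Gen 1 (rule 18): 0110000000010
Gen 2 (rule 146): 1001000000101
Gen 3 (rule 135): 1011011111101
Gen 4 (rule 18): 0000000000000
Gen 5 (rule 146): 0000000000000
Gen 6 (rule 135): 1111111111111
Gen 7 (rule 18): 0000000000000
Gen 8 (rule 146): 0000000000000
Gen 9 (rule 135): 1111111111111
Gen 10 (rule 18): 0000000000000
Gen 11 (rule 146): 0000000000000
Gen 12 (rule 135): 1111111111111
Gen 13 (rule 18): 0000000000000
Gen 14 (rule 146): 0000000000000
Gen 15 (rule 135): 1111111111111

Answer: 4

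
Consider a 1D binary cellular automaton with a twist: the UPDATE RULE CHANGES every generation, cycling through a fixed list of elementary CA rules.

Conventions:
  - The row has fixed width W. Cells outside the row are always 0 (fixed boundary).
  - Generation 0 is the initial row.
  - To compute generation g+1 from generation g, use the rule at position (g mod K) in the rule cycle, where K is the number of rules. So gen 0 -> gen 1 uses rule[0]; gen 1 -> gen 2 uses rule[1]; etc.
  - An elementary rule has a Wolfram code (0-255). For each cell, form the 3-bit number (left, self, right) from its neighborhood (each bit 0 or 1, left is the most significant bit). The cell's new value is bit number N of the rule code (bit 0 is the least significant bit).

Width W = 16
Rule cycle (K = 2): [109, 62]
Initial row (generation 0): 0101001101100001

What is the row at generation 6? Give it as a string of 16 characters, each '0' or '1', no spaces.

Answer: 1001000110001100

Derivation:
Gen 0: 0101001101100001
Gen 1 (rule 109): 0111001111101101
Gen 2 (rule 62): 1100111000011011
Gen 3 (rule 109): 1100101011011111
Gen 4 (rule 62): 1011111110110000
Gen 5 (rule 109): 1110000011110111
Gen 6 (rule 62): 1001000110001100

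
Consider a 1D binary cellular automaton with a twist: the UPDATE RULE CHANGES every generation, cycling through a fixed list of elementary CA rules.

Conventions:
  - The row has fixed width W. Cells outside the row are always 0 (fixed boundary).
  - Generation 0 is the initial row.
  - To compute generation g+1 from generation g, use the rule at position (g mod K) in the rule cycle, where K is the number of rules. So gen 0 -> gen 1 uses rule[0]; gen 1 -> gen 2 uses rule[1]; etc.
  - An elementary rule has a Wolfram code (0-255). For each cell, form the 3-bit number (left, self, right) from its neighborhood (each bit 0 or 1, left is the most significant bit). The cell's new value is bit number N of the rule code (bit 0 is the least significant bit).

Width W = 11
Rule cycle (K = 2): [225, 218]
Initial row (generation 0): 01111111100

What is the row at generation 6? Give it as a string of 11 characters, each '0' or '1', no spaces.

Answer: 01111111100

Derivation:
Gen 0: 01111111100
Gen 1 (rule 225): 00111111101
Gen 2 (rule 218): 01111111100
Gen 3 (rule 225): 00111111101
Gen 4 (rule 218): 01111111100
Gen 5 (rule 225): 00111111101
Gen 6 (rule 218): 01111111100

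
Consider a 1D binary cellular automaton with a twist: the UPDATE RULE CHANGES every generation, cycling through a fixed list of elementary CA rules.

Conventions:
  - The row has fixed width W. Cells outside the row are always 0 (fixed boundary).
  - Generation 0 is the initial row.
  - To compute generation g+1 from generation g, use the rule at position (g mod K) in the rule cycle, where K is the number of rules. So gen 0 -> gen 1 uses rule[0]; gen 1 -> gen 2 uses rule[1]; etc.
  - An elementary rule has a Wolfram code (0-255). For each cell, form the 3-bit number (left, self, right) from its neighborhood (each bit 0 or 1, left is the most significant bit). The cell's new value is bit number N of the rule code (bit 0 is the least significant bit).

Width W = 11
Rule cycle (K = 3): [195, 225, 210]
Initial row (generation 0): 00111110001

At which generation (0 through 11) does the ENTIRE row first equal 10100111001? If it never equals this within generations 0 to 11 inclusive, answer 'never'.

Gen 0: 00111110001
Gen 1 (rule 195): 11011110110
Gen 2 (rule 225): 01101111010
Gen 3 (rule 210): 10100111001
Gen 4 (rule 195): 00001011010
Gen 5 (rule 225): 11100101100
Gen 6 (rule 210): 01111000110
Gen 7 (rule 195): 10111011010
Gen 8 (rule 225): 01011101100
Gen 9 (rule 210): 10001100110
Gen 10 (rule 195): 00110101010
Gen 11 (rule 225): 10011010100

Answer: 3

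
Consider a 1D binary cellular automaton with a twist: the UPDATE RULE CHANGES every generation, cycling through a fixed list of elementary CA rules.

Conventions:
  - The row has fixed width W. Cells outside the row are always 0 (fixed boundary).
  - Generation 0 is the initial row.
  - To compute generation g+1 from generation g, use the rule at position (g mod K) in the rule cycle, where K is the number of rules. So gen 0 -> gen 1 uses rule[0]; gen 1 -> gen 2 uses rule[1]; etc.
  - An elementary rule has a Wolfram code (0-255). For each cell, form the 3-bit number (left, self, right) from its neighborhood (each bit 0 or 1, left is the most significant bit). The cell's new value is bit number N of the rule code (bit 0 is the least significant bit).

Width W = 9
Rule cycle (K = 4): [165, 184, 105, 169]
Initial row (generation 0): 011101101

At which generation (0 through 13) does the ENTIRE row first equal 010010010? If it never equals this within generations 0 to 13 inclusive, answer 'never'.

Gen 0: 011101101
Gen 1 (rule 165): 001010011
Gen 2 (rule 184): 000101010
Gen 3 (rule 105): 110010100
Gen 4 (rule 169): 100001001
Gen 5 (rule 165): 101101001
Gen 6 (rule 184): 011010100
Gen 7 (rule 105): 011101001
Gen 8 (rule 169): 011010000
Gen 9 (rule 165): 000110111
Gen 10 (rule 184): 000101110
Gen 11 (rule 105): 110011010
Gen 12 (rule 169): 100010100
Gen 13 (rule 165): 101011101

Answer: never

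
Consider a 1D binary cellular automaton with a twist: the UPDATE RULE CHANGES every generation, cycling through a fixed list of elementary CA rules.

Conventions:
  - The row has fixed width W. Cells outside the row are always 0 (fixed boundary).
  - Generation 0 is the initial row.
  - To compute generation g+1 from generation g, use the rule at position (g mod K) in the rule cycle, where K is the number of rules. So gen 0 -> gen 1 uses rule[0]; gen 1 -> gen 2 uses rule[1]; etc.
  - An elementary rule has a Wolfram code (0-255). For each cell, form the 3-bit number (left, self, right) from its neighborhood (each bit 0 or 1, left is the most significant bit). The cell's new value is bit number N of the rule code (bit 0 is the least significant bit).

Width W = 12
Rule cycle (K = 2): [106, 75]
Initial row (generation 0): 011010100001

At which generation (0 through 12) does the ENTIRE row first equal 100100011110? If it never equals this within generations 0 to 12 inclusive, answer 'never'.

Answer: 11

Derivation:
Gen 0: 011010100001
Gen 1 (rule 106): 111101000010
Gen 2 (rule 75): 100100011100
Gen 3 (rule 106): 001000110100
Gen 4 (rule 75): 110011110001
Gen 5 (rule 106): 110110010010
Gen 6 (rule 75): 110110100100
Gen 7 (rule 106): 111111001000
Gen 8 (rule 75): 100001010011
Gen 9 (rule 106): 000010100111
Gen 10 (rule 75): 111100001101
Gen 11 (rule 106): 100100011110
Gen 12 (rule 75): 001001110010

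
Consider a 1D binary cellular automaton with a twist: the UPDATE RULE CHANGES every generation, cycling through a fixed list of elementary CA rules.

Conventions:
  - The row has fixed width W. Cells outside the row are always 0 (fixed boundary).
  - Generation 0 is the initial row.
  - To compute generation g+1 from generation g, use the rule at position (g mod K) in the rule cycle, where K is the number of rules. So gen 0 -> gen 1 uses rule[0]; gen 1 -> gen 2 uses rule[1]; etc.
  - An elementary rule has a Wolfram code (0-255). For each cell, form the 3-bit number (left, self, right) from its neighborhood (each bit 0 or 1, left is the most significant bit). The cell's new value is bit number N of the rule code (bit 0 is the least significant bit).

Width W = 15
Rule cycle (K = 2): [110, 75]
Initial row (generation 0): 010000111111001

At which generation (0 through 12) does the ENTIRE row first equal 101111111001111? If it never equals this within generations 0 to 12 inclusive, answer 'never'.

Gen 0: 010000111111001
Gen 1 (rule 110): 110001100001011
Gen 2 (rule 75): 110111101110011
Gen 3 (rule 110): 111100111010111
Gen 4 (rule 75): 100101101000101
Gen 5 (rule 110): 101111111001111
Gen 6 (rule 75): 001000001011001
Gen 7 (rule 110): 011000011111011
Gen 8 (rule 75): 111011110001011
Gen 9 (rule 110): 101110010011111
Gen 10 (rule 75): 001010100110001
Gen 11 (rule 110): 011111101110011
Gen 12 (rule 75): 110000101010111

Answer: 5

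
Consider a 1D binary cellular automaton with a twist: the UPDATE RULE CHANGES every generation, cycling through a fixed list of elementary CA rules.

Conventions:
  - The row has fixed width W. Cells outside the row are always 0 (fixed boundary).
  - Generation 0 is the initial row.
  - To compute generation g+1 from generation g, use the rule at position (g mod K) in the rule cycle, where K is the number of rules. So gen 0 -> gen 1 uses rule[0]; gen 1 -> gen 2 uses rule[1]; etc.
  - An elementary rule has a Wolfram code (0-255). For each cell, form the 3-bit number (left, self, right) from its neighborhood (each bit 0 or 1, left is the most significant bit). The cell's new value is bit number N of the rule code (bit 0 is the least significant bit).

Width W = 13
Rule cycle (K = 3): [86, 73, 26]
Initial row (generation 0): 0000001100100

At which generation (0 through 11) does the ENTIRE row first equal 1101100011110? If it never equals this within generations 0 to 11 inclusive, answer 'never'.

Answer: never

Derivation:
Gen 0: 0000001100100
Gen 1 (rule 86): 0000010111110
Gen 2 (rule 73): 1111000100010
Gen 3 (rule 26): 1000101010101
Gen 4 (rule 86): 1101101010101
Gen 5 (rule 73): 1101100000000
Gen 6 (rule 26): 1001010000000
Gen 7 (rule 86): 1111011000000
Gen 8 (rule 73): 1001011011111
Gen 9 (rule 26): 0110010010000
Gen 10 (rule 86): 1011111111000
Gen 11 (rule 73): 0010000001011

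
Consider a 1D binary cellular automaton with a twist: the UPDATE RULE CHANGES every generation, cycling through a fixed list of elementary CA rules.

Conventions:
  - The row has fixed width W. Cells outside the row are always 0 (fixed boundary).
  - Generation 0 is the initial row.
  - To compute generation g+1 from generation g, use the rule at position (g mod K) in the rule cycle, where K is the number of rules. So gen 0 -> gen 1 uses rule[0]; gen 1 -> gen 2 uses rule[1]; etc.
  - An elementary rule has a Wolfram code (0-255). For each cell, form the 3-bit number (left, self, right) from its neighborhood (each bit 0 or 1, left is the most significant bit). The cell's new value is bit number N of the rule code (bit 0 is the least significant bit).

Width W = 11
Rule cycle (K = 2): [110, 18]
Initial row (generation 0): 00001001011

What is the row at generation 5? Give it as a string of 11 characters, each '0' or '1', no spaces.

Answer: 10110000000

Derivation:
Gen 0: 00001001011
Gen 1 (rule 110): 00011011111
Gen 2 (rule 18): 00100000000
Gen 3 (rule 110): 01100000000
Gen 4 (rule 18): 10010000000
Gen 5 (rule 110): 10110000000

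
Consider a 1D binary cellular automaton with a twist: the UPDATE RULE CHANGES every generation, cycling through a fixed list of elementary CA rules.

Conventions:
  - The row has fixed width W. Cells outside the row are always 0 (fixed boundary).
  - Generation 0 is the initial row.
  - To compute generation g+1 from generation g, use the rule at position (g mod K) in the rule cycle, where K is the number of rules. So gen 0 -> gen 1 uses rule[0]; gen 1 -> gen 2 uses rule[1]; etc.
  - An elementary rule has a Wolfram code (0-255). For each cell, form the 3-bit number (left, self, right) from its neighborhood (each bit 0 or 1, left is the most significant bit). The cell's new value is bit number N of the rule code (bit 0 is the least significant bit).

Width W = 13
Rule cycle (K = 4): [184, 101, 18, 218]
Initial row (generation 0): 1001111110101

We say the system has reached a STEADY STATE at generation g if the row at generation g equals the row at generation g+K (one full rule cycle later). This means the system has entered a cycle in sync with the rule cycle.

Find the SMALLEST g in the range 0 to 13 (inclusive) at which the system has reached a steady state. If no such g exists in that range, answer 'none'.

Answer: 11

Derivation:
Gen 0: 1001111110101
Gen 1 (rule 184): 0101111101010
Gen 2 (rule 101): 0110000111110
Gen 3 (rule 18): 1001001000001
Gen 4 (rule 218): 0110110100010
Gen 5 (rule 184): 0101101010001
Gen 6 (rule 101): 0110111110101
Gen 7 (rule 18): 1000000000000
Gen 8 (rule 218): 0100000000000
Gen 9 (rule 184): 0010000000000
Gen 10 (rule 101): 1010111111111
Gen 11 (rule 18): 0000000000000
Gen 12 (rule 218): 0000000000000
Gen 13 (rule 184): 0000000000000
Gen 14 (rule 101): 1111111111111
Gen 15 (rule 18): 0000000000000
Gen 16 (rule 218): 0000000000000
Gen 17 (rule 184): 0000000000000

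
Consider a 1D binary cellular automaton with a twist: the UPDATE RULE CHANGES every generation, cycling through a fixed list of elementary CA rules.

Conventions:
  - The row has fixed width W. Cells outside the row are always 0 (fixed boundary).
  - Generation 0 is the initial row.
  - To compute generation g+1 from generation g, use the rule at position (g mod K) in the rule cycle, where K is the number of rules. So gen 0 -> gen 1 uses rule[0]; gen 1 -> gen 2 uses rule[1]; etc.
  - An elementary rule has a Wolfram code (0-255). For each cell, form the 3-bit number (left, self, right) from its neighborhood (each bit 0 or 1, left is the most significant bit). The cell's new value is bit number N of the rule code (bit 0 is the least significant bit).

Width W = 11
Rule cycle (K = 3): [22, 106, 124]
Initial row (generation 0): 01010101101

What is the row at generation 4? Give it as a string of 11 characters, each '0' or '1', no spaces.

Gen 0: 01010101101
Gen 1 (rule 22): 11010100001
Gen 2 (rule 106): 11101000010
Gen 3 (rule 124): 10111100011
Gen 4 (rule 22): 10000010100

Answer: 10000010100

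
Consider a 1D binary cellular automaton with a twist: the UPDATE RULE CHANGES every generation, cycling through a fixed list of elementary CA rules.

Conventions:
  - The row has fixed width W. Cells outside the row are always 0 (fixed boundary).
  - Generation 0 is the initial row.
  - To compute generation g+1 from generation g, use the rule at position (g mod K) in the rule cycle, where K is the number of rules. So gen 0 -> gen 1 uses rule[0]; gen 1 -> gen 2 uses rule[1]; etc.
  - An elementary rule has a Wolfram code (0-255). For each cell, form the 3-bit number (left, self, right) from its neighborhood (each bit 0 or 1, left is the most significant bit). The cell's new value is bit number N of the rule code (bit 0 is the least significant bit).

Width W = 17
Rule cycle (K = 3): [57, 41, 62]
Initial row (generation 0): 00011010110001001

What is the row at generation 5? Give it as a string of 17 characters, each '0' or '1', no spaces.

Gen 0: 00011010110001001
Gen 1 (rule 57): 11010101101100100
Gen 2 (rule 41): 10101011011000001
Gen 3 (rule 62): 11111110110100011
Gen 4 (rule 57): 10000001101011010
Gen 5 (rule 41): 00111101010110100

Answer: 00111101010110100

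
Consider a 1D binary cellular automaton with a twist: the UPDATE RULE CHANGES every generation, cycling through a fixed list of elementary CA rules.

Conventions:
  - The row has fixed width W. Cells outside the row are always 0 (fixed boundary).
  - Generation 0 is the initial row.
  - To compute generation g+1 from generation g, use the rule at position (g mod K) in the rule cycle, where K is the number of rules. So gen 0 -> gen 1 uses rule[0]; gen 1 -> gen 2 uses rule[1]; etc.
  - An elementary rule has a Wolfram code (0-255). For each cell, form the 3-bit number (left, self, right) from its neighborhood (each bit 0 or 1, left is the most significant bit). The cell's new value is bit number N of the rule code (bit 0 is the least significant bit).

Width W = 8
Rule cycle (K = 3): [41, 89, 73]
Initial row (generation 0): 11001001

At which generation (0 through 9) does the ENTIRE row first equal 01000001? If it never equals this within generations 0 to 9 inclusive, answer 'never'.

Answer: 3

Derivation:
Gen 0: 11001001
Gen 1 (rule 41): 10000000
Gen 2 (rule 89): 01111111
Gen 3 (rule 73): 01000001
Gen 4 (rule 41): 00011100
Gen 5 (rule 89): 11010111
Gen 6 (rule 73): 11000101
Gen 7 (rule 41): 10010010
Gen 8 (rule 89): 01001001
Gen 9 (rule 73): 00000000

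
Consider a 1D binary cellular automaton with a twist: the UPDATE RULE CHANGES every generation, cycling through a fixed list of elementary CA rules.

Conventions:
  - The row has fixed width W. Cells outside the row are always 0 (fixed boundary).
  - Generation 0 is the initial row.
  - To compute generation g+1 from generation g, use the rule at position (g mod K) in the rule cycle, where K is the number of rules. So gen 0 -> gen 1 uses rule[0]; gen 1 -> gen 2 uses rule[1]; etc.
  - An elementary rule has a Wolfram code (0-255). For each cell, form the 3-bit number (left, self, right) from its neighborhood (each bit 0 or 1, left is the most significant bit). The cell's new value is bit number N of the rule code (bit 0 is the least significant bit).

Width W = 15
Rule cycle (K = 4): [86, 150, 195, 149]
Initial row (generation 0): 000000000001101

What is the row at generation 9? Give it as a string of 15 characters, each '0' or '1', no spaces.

Answer: 111110000010101

Derivation:
Gen 0: 000000000001101
Gen 1 (rule 86): 000000000010101
Gen 2 (rule 150): 000000000110101
Gen 3 (rule 195): 111111111010000
Gen 4 (rule 149): 011111110011111
Gen 5 (rule 86): 100000011100001
Gen 6 (rule 150): 110000101010011
Gen 7 (rule 195): 010111000000101
Gen 8 (rule 149): 010010111110101
Gen 9 (rule 86): 111110000010101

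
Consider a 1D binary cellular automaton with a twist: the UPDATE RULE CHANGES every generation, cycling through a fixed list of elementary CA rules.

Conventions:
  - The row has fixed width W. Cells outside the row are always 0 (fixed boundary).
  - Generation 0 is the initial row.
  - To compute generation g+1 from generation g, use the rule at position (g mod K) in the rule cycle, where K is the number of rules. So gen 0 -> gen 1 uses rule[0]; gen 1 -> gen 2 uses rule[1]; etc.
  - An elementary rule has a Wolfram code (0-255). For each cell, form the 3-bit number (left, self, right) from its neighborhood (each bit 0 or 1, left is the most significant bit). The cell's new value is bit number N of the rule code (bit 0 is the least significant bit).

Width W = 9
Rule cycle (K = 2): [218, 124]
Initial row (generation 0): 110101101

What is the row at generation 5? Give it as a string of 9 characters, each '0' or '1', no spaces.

Gen 0: 110101101
Gen 1 (rule 218): 110001100
Gen 2 (rule 124): 111001110
Gen 3 (rule 218): 111111111
Gen 4 (rule 124): 100000001
Gen 5 (rule 218): 010000010

Answer: 010000010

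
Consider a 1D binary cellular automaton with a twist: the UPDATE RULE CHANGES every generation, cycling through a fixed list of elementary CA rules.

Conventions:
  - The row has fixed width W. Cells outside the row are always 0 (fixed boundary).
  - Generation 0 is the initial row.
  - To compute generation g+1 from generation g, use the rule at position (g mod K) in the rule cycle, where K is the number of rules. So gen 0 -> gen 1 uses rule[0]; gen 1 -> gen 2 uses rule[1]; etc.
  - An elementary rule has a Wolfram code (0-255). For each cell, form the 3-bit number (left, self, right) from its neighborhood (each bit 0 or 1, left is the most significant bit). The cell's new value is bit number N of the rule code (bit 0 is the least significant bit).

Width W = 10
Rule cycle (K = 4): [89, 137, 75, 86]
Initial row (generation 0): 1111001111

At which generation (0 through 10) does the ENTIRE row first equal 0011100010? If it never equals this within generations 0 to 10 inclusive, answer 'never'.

Gen 0: 1111001111
Gen 1 (rule 89): 1001101001
Gen 2 (rule 137): 0001000000
Gen 3 (rule 75): 1110011111
Gen 4 (rule 86): 0011100001
Gen 5 (rule 89): 1010111100
Gen 6 (rule 137): 0000111001
Gen 7 (rule 75): 1111101010
Gen 8 (rule 86): 0000101011
Gen 9 (rule 89): 1110000011
Gen 10 (rule 137): 1100111010

Answer: never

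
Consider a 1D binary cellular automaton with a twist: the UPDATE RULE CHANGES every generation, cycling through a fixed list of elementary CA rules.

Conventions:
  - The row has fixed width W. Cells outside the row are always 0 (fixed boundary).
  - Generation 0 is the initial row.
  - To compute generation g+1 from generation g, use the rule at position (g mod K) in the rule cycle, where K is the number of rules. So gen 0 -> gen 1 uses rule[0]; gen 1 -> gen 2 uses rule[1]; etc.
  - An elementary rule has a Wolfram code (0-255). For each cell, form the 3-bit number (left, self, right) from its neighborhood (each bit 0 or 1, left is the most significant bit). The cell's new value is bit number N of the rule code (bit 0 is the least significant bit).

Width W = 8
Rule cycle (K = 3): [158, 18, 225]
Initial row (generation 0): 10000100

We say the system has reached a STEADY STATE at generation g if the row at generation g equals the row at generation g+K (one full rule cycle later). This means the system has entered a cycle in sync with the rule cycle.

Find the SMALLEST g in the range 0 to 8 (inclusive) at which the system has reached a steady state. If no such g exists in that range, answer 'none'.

Gen 0: 10000100
Gen 1 (rule 158): 11001110
Gen 2 (rule 18): 00110001
Gen 3 (rule 225): 10010100
Gen 4 (rule 158): 11110110
Gen 5 (rule 18): 00000001
Gen 6 (rule 225): 11111100
Gen 7 (rule 158): 11111010
Gen 8 (rule 18): 00000001
Gen 9 (rule 225): 11111100
Gen 10 (rule 158): 11111010
Gen 11 (rule 18): 00000001

Answer: 5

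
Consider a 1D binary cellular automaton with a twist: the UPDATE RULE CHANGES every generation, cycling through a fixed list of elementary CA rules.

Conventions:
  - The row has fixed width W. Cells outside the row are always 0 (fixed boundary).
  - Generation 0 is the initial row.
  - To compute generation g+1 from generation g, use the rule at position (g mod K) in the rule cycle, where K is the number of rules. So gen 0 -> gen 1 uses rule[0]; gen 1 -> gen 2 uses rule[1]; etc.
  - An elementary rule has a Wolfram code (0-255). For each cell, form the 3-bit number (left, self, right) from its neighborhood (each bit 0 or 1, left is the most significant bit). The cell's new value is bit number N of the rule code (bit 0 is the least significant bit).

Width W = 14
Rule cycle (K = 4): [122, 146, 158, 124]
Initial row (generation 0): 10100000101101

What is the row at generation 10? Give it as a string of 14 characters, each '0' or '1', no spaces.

Gen 0: 10100000101101
Gen 1 (rule 122): 01010001011110
Gen 2 (rule 146): 10001010001101
Gen 3 (rule 158): 11011011011001
Gen 4 (rule 124): 11111111111101
Gen 5 (rule 122): 10000000000110
Gen 6 (rule 146): 01000000001001
Gen 7 (rule 158): 11100000011111
Gen 8 (rule 124): 10110000010001
Gen 9 (rule 122): 01111000101010
Gen 10 (rule 146): 10110101000001

Answer: 10110101000001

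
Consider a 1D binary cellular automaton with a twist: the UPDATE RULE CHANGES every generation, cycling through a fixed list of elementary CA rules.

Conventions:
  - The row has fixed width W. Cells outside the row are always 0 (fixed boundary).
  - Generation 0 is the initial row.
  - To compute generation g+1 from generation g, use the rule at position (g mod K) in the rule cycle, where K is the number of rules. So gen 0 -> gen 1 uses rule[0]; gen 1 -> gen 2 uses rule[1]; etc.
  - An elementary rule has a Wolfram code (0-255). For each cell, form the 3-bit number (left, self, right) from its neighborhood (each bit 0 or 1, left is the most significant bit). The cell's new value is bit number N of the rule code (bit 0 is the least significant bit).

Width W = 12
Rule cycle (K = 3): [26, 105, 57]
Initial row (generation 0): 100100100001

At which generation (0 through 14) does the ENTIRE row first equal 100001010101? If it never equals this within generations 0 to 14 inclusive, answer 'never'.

Answer: 12

Derivation:
Gen 0: 100100100001
Gen 1 (rule 26): 011011010010
Gen 2 (rule 105): 011111100000
Gen 3 (rule 57): 010000011111
Gen 4 (rule 26): 101000110000
Gen 5 (rule 105): 010010110111
Gen 6 (rule 57): 001001101100
Gen 7 (rule 26): 010111001010
Gen 8 (rule 105): 001101000100
Gen 9 (rule 57): 101010110011
Gen 10 (rule 26): 000000101110
Gen 11 (rule 105): 111110011010
Gen 12 (rule 57): 100001010101
Gen 13 (rule 26): 010010000000
Gen 14 (rule 105): 000000111111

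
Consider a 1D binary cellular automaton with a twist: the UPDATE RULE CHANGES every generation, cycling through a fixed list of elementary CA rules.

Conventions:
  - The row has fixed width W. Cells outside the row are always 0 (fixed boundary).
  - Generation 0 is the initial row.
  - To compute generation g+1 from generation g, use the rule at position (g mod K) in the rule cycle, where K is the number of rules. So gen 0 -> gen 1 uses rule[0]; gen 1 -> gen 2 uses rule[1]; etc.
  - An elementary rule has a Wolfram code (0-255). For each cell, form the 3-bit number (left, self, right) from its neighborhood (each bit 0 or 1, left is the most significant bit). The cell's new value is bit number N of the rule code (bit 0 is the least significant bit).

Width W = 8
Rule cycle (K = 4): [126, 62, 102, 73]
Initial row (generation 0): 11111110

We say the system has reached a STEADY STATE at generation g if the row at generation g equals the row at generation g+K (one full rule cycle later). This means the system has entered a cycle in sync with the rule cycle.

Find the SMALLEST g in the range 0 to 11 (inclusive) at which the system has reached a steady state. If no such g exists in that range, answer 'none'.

Answer: none

Derivation:
Gen 0: 11111110
Gen 1 (rule 126): 10000011
Gen 2 (rule 62): 11000110
Gen 3 (rule 102): 01001010
Gen 4 (rule 73): 00000000
Gen 5 (rule 126): 00000000
Gen 6 (rule 62): 00000000
Gen 7 (rule 102): 00000000
Gen 8 (rule 73): 11111111
Gen 9 (rule 126): 10000001
Gen 10 (rule 62): 11000011
Gen 11 (rule 102): 01000101
Gen 12 (rule 73): 00010000
Gen 13 (rule 126): 00111000
Gen 14 (rule 62): 01100100
Gen 15 (rule 102): 10101100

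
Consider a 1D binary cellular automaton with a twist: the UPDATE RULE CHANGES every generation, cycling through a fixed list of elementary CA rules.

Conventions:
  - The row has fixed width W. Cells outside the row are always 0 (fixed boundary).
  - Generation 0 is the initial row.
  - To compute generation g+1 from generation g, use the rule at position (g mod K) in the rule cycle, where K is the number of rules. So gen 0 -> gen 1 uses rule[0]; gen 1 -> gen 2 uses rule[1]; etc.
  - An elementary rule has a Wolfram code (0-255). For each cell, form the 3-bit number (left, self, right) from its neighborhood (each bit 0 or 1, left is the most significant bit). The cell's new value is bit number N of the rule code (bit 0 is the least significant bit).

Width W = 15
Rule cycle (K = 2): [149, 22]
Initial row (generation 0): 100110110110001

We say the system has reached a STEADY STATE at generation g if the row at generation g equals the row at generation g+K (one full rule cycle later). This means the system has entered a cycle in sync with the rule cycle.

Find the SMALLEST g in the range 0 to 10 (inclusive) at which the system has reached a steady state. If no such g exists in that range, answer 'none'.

Gen 0: 100110110110001
Gen 1 (rule 149): 110000000001101
Gen 2 (rule 22): 001000000010001
Gen 3 (rule 149): 101111111011101
Gen 4 (rule 22): 100000000000001
Gen 5 (rule 149): 111111111111101
Gen 6 (rule 22): 000000000000001
Gen 7 (rule 149): 111111111111101
Gen 8 (rule 22): 000000000000001
Gen 9 (rule 149): 111111111111101
Gen 10 (rule 22): 000000000000001
Gen 11 (rule 149): 111111111111101
Gen 12 (rule 22): 000000000000001

Answer: 5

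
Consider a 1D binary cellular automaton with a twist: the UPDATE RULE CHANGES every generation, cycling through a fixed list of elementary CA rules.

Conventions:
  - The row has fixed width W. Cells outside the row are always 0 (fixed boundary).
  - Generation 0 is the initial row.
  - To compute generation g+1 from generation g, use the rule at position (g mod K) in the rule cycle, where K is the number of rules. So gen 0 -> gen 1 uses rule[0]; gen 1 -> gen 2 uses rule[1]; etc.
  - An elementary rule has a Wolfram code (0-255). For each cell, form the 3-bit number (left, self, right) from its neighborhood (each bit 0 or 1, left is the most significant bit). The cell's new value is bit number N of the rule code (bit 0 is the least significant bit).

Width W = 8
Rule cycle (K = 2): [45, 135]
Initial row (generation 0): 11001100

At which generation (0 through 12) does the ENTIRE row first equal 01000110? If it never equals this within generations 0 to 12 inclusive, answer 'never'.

Gen 0: 11001100
Gen 1 (rule 45): 10001001
Gen 2 (rule 135): 10111011
Gen 3 (rule 45): 11100110
Gen 4 (rule 135): 01001000
Gen 5 (rule 45): 01001011
Gen 6 (rule 135): 11011000
Gen 7 (rule 45): 10110011
Gen 8 (rule 135): 10000100
Gen 9 (rule 45): 10110101
Gen 10 (rule 135): 10000101
Gen 11 (rule 45): 10110111
Gen 12 (rule 135): 10000010

Answer: never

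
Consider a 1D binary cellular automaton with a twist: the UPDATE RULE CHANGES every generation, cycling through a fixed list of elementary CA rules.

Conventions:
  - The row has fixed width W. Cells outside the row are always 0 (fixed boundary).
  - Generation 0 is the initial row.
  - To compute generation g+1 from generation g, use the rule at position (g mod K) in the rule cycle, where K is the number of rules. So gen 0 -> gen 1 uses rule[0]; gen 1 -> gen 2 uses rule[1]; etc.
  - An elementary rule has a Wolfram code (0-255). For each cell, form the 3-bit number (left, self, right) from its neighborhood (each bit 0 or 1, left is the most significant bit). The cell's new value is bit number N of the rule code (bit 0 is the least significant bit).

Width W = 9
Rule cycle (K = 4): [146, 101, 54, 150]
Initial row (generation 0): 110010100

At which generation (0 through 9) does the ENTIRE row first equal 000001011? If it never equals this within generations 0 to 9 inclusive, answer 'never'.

Answer: never

Derivation:
Gen 0: 110010100
Gen 1 (rule 146): 001100010
Gen 2 (rule 101): 100101010
Gen 3 (rule 54): 111111111
Gen 4 (rule 150): 011111110
Gen 5 (rule 146): 101111101
Gen 6 (rule 101): 110000111
Gen 7 (rule 54): 001001000
Gen 8 (rule 150): 011111100
Gen 9 (rule 146): 101111010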